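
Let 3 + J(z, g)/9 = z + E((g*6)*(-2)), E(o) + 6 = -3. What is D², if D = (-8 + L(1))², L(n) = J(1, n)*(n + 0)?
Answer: 131079601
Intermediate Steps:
E(o) = -9 (E(o) = -6 - 3 = -9)
J(z, g) = -108 + 9*z (J(z, g) = -27 + 9*(z - 9) = -27 + 9*(-9 + z) = -27 + (-81 + 9*z) = -108 + 9*z)
L(n) = -99*n (L(n) = (-108 + 9*1)*(n + 0) = (-108 + 9)*n = -99*n)
D = 11449 (D = (-8 - 99*1)² = (-8 - 99)² = (-107)² = 11449)
D² = 11449² = 131079601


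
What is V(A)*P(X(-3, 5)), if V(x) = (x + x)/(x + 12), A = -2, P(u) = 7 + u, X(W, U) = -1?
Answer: -12/5 ≈ -2.4000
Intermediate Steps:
V(x) = 2*x/(12 + x) (V(x) = (2*x)/(12 + x) = 2*x/(12 + x))
V(A)*P(X(-3, 5)) = (2*(-2)/(12 - 2))*(7 - 1) = (2*(-2)/10)*6 = (2*(-2)*(⅒))*6 = -⅖*6 = -12/5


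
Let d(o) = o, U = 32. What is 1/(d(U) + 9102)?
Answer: 1/9134 ≈ 0.00010948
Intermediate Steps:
1/(d(U) + 9102) = 1/(32 + 9102) = 1/9134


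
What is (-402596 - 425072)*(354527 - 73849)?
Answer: -232308198904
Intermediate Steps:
(-402596 - 425072)*(354527 - 73849) = -827668*280678 = -232308198904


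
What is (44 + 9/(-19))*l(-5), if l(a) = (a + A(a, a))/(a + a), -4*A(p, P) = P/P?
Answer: 17367/760 ≈ 22.851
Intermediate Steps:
A(p, P) = -¼ (A(p, P) = -P/(4*P) = -¼*1 = -¼)
l(a) = (-¼ + a)/(2*a) (l(a) = (a - ¼)/(a + a) = (-¼ + a)/((2*a)) = (-¼ + a)*(1/(2*a)) = (-¼ + a)/(2*a))
(44 + 9/(-19))*l(-5) = (44 + 9/(-19))*((⅛)*(-1 + 4*(-5))/(-5)) = (44 + 9*(-1/19))*((⅛)*(-⅕)*(-1 - 20)) = (44 - 9/19)*((⅛)*(-⅕)*(-21)) = (827/19)*(21/40) = 17367/760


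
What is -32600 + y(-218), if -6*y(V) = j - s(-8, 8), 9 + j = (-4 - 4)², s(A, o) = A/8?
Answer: -97828/3 ≈ -32609.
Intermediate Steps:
s(A, o) = A/8 (s(A, o) = A*(⅛) = A/8)
j = 55 (j = -9 + (-4 - 4)² = -9 + (-8)² = -9 + 64 = 55)
y(V) = -28/3 (y(V) = -(55 - (-8)/8)/6 = -(55 - 1*(-1))/6 = -(55 + 1)/6 = -⅙*56 = -28/3)
-32600 + y(-218) = -32600 - 28/3 = -97828/3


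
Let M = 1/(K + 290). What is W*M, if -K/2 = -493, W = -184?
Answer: -46/319 ≈ -0.14420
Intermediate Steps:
K = 986 (K = -2*(-493) = 986)
M = 1/1276 (M = 1/(986 + 290) = 1/1276 ≈ 0.00078370)
W*M = -184*1/1276 = -46/319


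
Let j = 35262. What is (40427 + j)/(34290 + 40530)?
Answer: 75689/74820 ≈ 1.0116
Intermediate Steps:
(40427 + j)/(34290 + 40530) = (40427 + 35262)/(34290 + 40530) = 75689/74820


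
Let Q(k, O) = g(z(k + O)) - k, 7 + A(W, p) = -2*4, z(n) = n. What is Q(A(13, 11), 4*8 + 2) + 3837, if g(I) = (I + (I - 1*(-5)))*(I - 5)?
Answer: 4454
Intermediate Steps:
A(W, p) = -15 (A(W, p) = -7 - 2*4 = -7 - 8 = -15)
g(I) = (-5 + I)*(5 + 2*I) (g(I) = (I + (I + 5))*(-5 + I) = (I + (5 + I))*(-5 + I) = (5 + 2*I)*(-5 + I) = (-5 + I)*(5 + 2*I))
Q(k, O) = -25 - 6*k - 5*O + 2*(O + k)² (Q(k, O) = (-25 - 5*(k + O) + 2*(k + O)²) - k = (-25 - 5*(O + k) + 2*(O + k)²) - k = (-25 + (-5*O - 5*k) + 2*(O + k)²) - k = (-25 - 5*O - 5*k + 2*(O + k)²) - k = -25 - 6*k - 5*O + 2*(O + k)²)
Q(A(13, 11), 4*8 + 2) + 3837 = (-25 - 6*(-15) - 5*(4*8 + 2) + 2*((4*8 + 2) - 15)²) + 3837 = (-25 + 90 - 5*(32 + 2) + 2*((32 + 2) - 15)²) + 3837 = (-25 + 90 - 5*34 + 2*(34 - 15)²) + 3837 = (-25 + 90 - 170 + 2*19²) + 3837 = (-25 + 90 - 170 + 2*361) + 3837 = (-25 + 90 - 170 + 722) + 3837 = 617 + 3837 = 4454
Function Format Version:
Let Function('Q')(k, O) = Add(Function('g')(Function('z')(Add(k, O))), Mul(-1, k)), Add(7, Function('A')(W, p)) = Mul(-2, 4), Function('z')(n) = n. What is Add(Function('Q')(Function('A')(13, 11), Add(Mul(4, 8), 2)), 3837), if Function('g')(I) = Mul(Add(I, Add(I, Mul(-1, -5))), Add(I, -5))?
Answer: 4454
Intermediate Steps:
Function('A')(W, p) = -15 (Function('A')(W, p) = Add(-7, Mul(-2, 4)) = Add(-7, -8) = -15)
Function('g')(I) = Mul(Add(-5, I), Add(5, Mul(2, I))) (Function('g')(I) = Mul(Add(I, Add(I, 5)), Add(-5, I)) = Mul(Add(I, Add(5, I)), Add(-5, I)) = Mul(Add(5, Mul(2, I)), Add(-5, I)) = Mul(Add(-5, I), Add(5, Mul(2, I))))
Function('Q')(k, O) = Add(-25, Mul(-6, k), Mul(-5, O), Mul(2, Pow(Add(O, k), 2))) (Function('Q')(k, O) = Add(Add(-25, Mul(-5, Add(k, O)), Mul(2, Pow(Add(k, O), 2))), Mul(-1, k)) = Add(Add(-25, Mul(-5, Add(O, k)), Mul(2, Pow(Add(O, k), 2))), Mul(-1, k)) = Add(Add(-25, Add(Mul(-5, O), Mul(-5, k)), Mul(2, Pow(Add(O, k), 2))), Mul(-1, k)) = Add(Add(-25, Mul(-5, O), Mul(-5, k), Mul(2, Pow(Add(O, k), 2))), Mul(-1, k)) = Add(-25, Mul(-6, k), Mul(-5, O), Mul(2, Pow(Add(O, k), 2))))
Add(Function('Q')(Function('A')(13, 11), Add(Mul(4, 8), 2)), 3837) = Add(Add(-25, Mul(-6, -15), Mul(-5, Add(Mul(4, 8), 2)), Mul(2, Pow(Add(Add(Mul(4, 8), 2), -15), 2))), 3837) = Add(Add(-25, 90, Mul(-5, Add(32, 2)), Mul(2, Pow(Add(Add(32, 2), -15), 2))), 3837) = Add(Add(-25, 90, Mul(-5, 34), Mul(2, Pow(Add(34, -15), 2))), 3837) = Add(Add(-25, 90, -170, Mul(2, Pow(19, 2))), 3837) = Add(Add(-25, 90, -170, Mul(2, 361)), 3837) = Add(Add(-25, 90, -170, 722), 3837) = Add(617, 3837) = 4454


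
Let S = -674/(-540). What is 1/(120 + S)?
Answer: 270/32737 ≈ 0.0082476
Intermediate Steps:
S = 337/270 (S = -674*(-1/540) = 337/270 ≈ 1.2481)
1/(120 + S) = 1/(120 + 337/270) = 1/(32737/270) = 270/32737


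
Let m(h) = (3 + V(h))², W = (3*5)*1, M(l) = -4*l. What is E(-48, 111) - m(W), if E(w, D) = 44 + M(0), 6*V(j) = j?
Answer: 55/4 ≈ 13.750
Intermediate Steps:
V(j) = j/6
W = 15 (W = 15*1 = 15)
E(w, D) = 44 (E(w, D) = 44 - 4*0 = 44 + 0 = 44)
m(h) = (3 + h/6)²
E(-48, 111) - m(W) = 44 - (18 + 15)²/36 = 44 - 33²/36 = 44 - 1089/36 = 44 - 1*121/4 = 44 - 121/4 = 55/4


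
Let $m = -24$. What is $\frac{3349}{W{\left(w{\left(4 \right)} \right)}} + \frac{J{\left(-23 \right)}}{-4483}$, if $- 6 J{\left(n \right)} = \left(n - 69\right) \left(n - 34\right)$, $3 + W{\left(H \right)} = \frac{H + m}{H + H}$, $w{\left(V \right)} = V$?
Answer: $- \frac{30017520}{49313} \approx -608.71$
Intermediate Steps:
$W{\left(H \right)} = -3 + \frac{-24 + H}{2 H}$ ($W{\left(H \right)} = -3 + \frac{H - 24}{H + H} = -3 + \frac{-24 + H}{2 H}$)
$J{\left(n \right)} = - \frac{\left(-69 + n\right) \left(-34 + n\right)}{6}$ ($J{\left(n \right)} = - \frac{\left(n - 69\right) \left(n - 34\right)}{6} = - \frac{\left(-69 + n\right) \left(-34 + n\right)}{6}$)
$\frac{3349}{W{\left(w{\left(4 \right)} \right)}} + \frac{J{\left(-23 \right)}}{-4483} = \frac{3349}{- \frac{5}{2} - \frac{12}{4}} + \frac{-391 - \frac{\left(-23\right)^{2}}{6} + \frac{103}{6} \left(-23\right)}{-4483} = \frac{3349}{- \frac{5}{2} - 3} + \left(-391 - \frac{529}{6} - \frac{2369}{6}\right) \left(- \frac{1}{4483}\right) = \frac{3349}{- \frac{11}{2}} - - \frac{874}{4483} = 3349 \left(- \frac{2}{11}\right) + \frac{874}{4483} = - \frac{6698}{11} + \frac{874}{4483} = - \frac{30017520}{49313}$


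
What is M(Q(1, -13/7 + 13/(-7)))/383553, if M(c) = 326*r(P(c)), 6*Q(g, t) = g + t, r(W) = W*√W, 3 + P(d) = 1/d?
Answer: -10758*I*√209/15384737 ≈ -0.010109*I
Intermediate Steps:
P(d) = -3 + 1/d
r(W) = W^(3/2)
Q(g, t) = g/6 + t/6 (Q(g, t) = (g + t)/6 = g/6 + t/6)
M(c) = 326*(-3 + 1/c)^(3/2)
M(Q(1, -13/7 + 13/(-7)))/383553 = (326*(-3 + 1/((⅙)*1 + (-13/7 + 13/(-7))/6))^(3/2))/383553 = (326*(-3 + 1/(⅙ + (-13*⅐ + 13*(-⅐))/6))^(3/2))*(1/383553) = (326*(-3 + 1/(⅙ + (-13/7 - 13/7)/6))^(3/2))*(1/383553) = (326*(-3 + 1/(⅙ + (⅙)*(-26/7)))^(3/2))*(1/383553) = (326*(-3 + 1/(⅙ - 13/21))^(3/2))*(1/383553) = (326*(-3 + 1/(-19/42))^(3/2))*(1/383553) = (326*(-3 - 42/19)^(3/2))*(1/383553) = (326*(-99/19)^(3/2))*(1/383553) = (326*(-297*I*√209/361))*(1/383553) = -96822*I*√209/361*(1/383553) = -10758*I*√209/15384737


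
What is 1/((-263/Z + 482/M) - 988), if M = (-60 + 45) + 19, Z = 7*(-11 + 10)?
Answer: -14/11619 ≈ -0.0012049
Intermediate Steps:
Z = -7 (Z = 7*(-1) = -7)
M = 4 (M = -15 + 19 = 4)
1/((-263/Z + 482/M) - 988) = 1/((-263/(-7) + 482/4) - 988) = 1/((-263*(-⅐) + 482*(¼)) - 988) = 1/((263/7 + 241/2) - 988) = 1/(2213/14 - 988) = 1/(-11619/14) = -14/11619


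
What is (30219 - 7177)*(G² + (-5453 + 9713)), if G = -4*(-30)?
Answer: 429963720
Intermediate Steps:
G = 120
(30219 - 7177)*(G² + (-5453 + 9713)) = (30219 - 7177)*(120² + (-5453 + 9713)) = 23042*(14400 + 4260) = 23042*18660 = 429963720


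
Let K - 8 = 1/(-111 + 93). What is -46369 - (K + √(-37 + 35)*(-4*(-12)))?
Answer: -834785/18 - 48*I*√2 ≈ -46377.0 - 67.882*I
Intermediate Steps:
K = 143/18 (K = 8 + 1/(-111 + 93) = 8 + 1/(-18) = 8 - 1/18 = 143/18 ≈ 7.9444)
-46369 - (K + √(-37 + 35)*(-4*(-12))) = -46369 - (143/18 + √(-37 + 35)*(-4*(-12))) = -46369 - (143/18 + √(-2)*48) = -46369 - (143/18 + (I*√2)*48) = -46369 - (143/18 + 48*I*√2) = -46369 + (-143/18 - 48*I*√2) = -834785/18 - 48*I*√2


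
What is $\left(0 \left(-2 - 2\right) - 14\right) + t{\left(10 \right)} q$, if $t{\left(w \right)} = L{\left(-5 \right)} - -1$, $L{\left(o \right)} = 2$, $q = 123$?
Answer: $355$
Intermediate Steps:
$t{\left(w \right)} = 3$ ($t{\left(w \right)} = 2 - -1 = 2 + 1 = 3$)
$\left(0 \left(-2 - 2\right) - 14\right) + t{\left(10 \right)} q = \left(0 \left(-2 - 2\right) - 14\right) + 3 \cdot 123 = \left(0 \left(-4\right) - 14\right) + 369 = \left(0 - 14\right) + 369 = -14 + 369 = 355$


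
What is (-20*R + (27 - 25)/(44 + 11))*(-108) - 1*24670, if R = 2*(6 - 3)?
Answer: -644266/55 ≈ -11714.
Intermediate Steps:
R = 6 (R = 2*3 = 6)
(-20*R + (27 - 25)/(44 + 11))*(-108) - 1*24670 = (-20*6 + (27 - 25)/(44 + 11))*(-108) - 1*24670 = (-120 + 2/55)*(-108) - 24670 = -6598/55*(-108) - 24670 = 712584/55 - 24670 = -644266/55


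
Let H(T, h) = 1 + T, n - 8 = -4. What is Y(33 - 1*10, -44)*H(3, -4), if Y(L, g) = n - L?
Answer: -76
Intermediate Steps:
n = 4 (n = 8 - 4 = 4)
Y(L, g) = 4 - L
Y(33 - 1*10, -44)*H(3, -4) = (4 - (33 - 1*10))*(1 + 3) = (4 - (33 - 10))*4 = (4 - 1*23)*4 = (4 - 23)*4 = -19*4 = -76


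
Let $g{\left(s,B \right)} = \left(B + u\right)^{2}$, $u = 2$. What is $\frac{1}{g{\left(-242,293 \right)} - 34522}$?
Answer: $\frac{1}{52503} \approx 1.9047 \cdot 10^{-5}$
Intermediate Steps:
$g{\left(s,B \right)} = \left(2 + B\right)^{2}$ ($g{\left(s,B \right)} = \left(B + 2\right)^{2} = \left(2 + B\right)^{2}$)
$\frac{1}{g{\left(-242,293 \right)} - 34522} = \frac{1}{\left(2 + 293\right)^{2} - 34522} = \frac{1}{295^{2} - 34522} = \frac{1}{87025 - 34522} = \frac{1}{52503}$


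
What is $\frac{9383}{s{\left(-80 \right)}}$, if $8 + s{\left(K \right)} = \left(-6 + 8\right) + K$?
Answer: $- \frac{9383}{86} \approx -109.1$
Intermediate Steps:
$s{\left(K \right)} = -6 + K$ ($s{\left(K \right)} = -8 + \left(\left(-6 + 8\right) + K\right) = -8 + \left(2 + K\right) = -6 + K$)
$\frac{9383}{s{\left(-80 \right)}} = \frac{9383}{-6 - 80} = \frac{9383}{-86} = 9383 \left(- \frac{1}{86}\right) = - \frac{9383}{86}$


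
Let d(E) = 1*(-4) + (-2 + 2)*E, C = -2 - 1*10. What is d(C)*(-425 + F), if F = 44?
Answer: 1524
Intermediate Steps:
C = -12 (C = -2 - 10 = -12)
d(E) = -4 (d(E) = -4 + 0*E = -4 + 0 = -4)
d(C)*(-425 + F) = -4*(-425 + 44) = -4*(-381) = 1524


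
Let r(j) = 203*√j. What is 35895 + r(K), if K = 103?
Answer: 35895 + 203*√103 ≈ 37955.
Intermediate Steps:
35895 + r(K) = 35895 + 203*√103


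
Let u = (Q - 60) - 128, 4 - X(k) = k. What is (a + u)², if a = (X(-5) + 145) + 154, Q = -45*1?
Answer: 5625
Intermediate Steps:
Q = -45
X(k) = 4 - k
a = 308 (a = ((4 - 1*(-5)) + 145) + 154 = ((4 + 5) + 145) + 154 = (9 + 145) + 154 = 154 + 154 = 308)
u = -233 (u = (-45 - 60) - 128 = -105 - 128 = -233)
(a + u)² = (308 - 233)² = 75² = 5625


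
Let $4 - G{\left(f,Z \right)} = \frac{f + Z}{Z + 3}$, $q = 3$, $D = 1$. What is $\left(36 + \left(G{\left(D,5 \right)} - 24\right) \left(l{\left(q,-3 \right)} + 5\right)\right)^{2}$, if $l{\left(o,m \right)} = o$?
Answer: $16900$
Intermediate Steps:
$G{\left(f,Z \right)} = 4 - \frac{Z + f}{3 + Z}$ ($G{\left(f,Z \right)} = 4 - \frac{f + Z}{Z + 3} = 4 - \frac{Z + f}{3 + Z}$)
$\left(36 + \left(G{\left(D,5 \right)} - 24\right) \left(l{\left(q,-3 \right)} + 5\right)\right)^{2} = \left(36 + \left(\frac{12 - 1 + 3 \cdot 5}{3 + 5} - 24\right) \left(3 + 5\right)\right)^{2} = \left(36 + \left(\frac{12 - 1 + 15}{8} - 24\right) 8\right)^{2} = \left(36 + \left(\frac{1}{8} \cdot 26 - 24\right) 8\right)^{2} = \left(36 + \left(\frac{13}{4} - 24\right) 8\right)^{2} = \left(36 - 166\right)^{2} = \left(-130\right)^{2} = 16900$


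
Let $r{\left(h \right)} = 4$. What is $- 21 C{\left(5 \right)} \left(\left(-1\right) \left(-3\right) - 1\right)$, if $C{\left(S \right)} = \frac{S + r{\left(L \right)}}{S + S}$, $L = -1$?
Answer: $- \frac{189}{5} \approx -37.8$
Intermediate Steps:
$C{\left(S \right)} = \frac{4 + S}{2 S}$ ($C{\left(S \right)} = \frac{S + 4}{S + S} = \frac{4 + S}{2 S}$)
$- 21 C{\left(5 \right)} \left(\left(-1\right) \left(-3\right) - 1\right) = - 21 \frac{4 + 5}{2 \cdot 5} \left(\left(-1\right) \left(-3\right) - 1\right) = - 21 \cdot \frac{1}{2} \cdot \frac{1}{5} \cdot 9 \left(3 - 1\right) = \left(-21\right) \frac{9}{10} \cdot 2 = \left(- \frac{189}{10}\right) 2 = - \frac{189}{5}$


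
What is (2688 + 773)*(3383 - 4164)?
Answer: -2703041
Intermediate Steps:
(2688 + 773)*(3383 - 4164) = 3461*(-781) = -2703041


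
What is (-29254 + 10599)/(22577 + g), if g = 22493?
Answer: -3731/9014 ≈ -0.41391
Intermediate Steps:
(-29254 + 10599)/(22577 + g) = (-29254 + 10599)/(22577 + 22493) = -18655/45070 = -18655*1/45070 = -3731/9014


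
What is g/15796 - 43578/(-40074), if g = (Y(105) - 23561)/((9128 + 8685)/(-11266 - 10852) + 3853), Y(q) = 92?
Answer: 1628590633799575/1498171027752674 ≈ 1.0871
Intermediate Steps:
g = -173029114/28400947 (g = (92 - 23561)/((9128 + 8685)/(-11266 - 10852) + 3853) = -23469/(17813/(-22118) + 3853) = -23469/(17813*(-1/22118) + 3853) = -23469/(-17813/22118 + 3853) = -23469/85202841/22118 = -23469*22118/85202841 = -173029114/28400947 ≈ -6.0924)
g/15796 - 43578/(-40074) = -173029114/28400947/15796 - 43578/(-40074) = -173029114/28400947*1/15796 - 43578*(-1/40074) = -86514557/224310679406 + 7263/6679 = 1628590633799575/1498171027752674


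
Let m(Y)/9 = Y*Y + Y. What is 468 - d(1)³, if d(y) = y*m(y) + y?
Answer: -6391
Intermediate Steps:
m(Y) = 9*Y + 9*Y² (m(Y) = 9*(Y*Y + Y) = 9*(Y² + Y) = 9*(Y + Y²) = 9*Y + 9*Y²)
d(y) = y + 9*y²*(1 + y) (d(y) = y*(9*y*(1 + y)) + y = 9*y²*(1 + y) + y = y + 9*y²*(1 + y))
468 - d(1)³ = 468 - (1*(1 + 9*1*(1 + 1)))³ = 468 - (1*(1 + 9*1*2))³ = 468 - (1*(1 + 18))³ = 468 - (1*19)³ = 468 - 1*19³ = 468 - 1*6859 = 468 - 6859 = -6391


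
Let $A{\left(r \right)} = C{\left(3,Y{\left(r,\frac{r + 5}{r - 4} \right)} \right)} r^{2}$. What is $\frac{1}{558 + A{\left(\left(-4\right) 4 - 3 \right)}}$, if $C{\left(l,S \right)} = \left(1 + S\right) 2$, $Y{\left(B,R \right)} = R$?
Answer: $\frac{23}{39548} \approx 0.00058157$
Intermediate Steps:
$C{\left(l,S \right)} = 2 + 2 S$
$A{\left(r \right)} = r^{2} \left(2 + \frac{2 \left(5 + r\right)}{-4 + r}\right)$ ($A{\left(r \right)} = \left(2 + 2 \frac{r + 5}{r - 4}\right) r^{2} = \left(2 + 2 \frac{5 + r}{-4 + r}\right) r^{2} = \left(2 + \frac{2 \left(5 + r\right)}{-4 + r}\right) r^{2} = r^{2} \left(2 + \frac{2 \left(5 + r\right)}{-4 + r}\right)$)
$\frac{1}{558 + A{\left(\left(-4\right) 4 - 3 \right)}} = \frac{1}{558 + \frac{\left(\left(-4\right) 4 - 3\right)^{2} \left(2 + 4 \left(\left(-4\right) 4 - 3\right)\right)}{-4 - 19}} = \frac{1}{558 + \frac{\left(-16 - 3\right)^{2} \left(2 + 4 \left(-16 - 3\right)\right)}{-4 - 19}} = \frac{1}{558 + \frac{\left(-19\right)^{2} \left(2 + 4 \left(-19\right)\right)}{-4 - 19}} = \frac{1}{558 + \frac{361 \left(2 - 76\right)}{-23}} = \frac{1}{558 + 361 \left(- \frac{1}{23}\right) \left(-74\right)} = \frac{1}{558 + \frac{26714}{23}} = \frac{1}{\frac{39548}{23}} = \frac{23}{39548}$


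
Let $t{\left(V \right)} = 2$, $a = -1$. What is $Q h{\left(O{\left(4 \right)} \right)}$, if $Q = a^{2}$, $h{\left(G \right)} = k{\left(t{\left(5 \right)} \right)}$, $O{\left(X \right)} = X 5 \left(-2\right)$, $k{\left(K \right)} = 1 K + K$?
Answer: $4$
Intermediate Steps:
$k{\left(K \right)} = 2 K$ ($k{\left(K \right)} = K + K = 2 K$)
$O{\left(X \right)} = - 10 X$ ($O{\left(X \right)} = 5 X \left(-2\right) = - 10 X$)
$h{\left(G \right)} = 4$ ($h{\left(G \right)} = 2 \cdot 2 = 4$)
$Q = 1$ ($Q = \left(-1\right)^{2} = 1$)
$Q h{\left(O{\left(4 \right)} \right)} = 1 \cdot 4 = 4$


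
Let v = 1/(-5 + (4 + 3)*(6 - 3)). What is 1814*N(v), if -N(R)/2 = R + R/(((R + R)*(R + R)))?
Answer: -58955/4 ≈ -14739.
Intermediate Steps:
v = 1/16 (v = 1/(-5 + 7*3) = 1/(-5 + 21) = 1/16 ≈ 0.062500)
N(R) = -2*R - 1/(2*R) (N(R) = -2*(R + R/(((R + R)*(R + R)))) = -2*(R + R/(((2*R)*(2*R)))) = -2*(R + R/((4*R²))) = -2*(R + R*(1/(4*R²))) = -2*(R + 1/(4*R)) = -2*R - 1/(2*R))
1814*N(v) = 1814*(-2*1/16 - 1/(2*1/16)) = 1814*(-⅛ - ½*16) = 1814*(-⅛ - 8) = 1814*(-65/8) = -58955/4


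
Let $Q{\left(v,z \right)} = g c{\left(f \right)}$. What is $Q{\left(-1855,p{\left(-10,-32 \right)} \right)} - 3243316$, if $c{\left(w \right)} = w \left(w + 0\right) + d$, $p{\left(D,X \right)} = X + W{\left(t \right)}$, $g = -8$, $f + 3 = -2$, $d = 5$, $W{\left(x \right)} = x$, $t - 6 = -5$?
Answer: $-3243556$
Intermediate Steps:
$t = 1$ ($t = 6 - 5 = 1$)
$f = -5$ ($f = -3 - 2 = -5$)
$p{\left(D,X \right)} = 1 + X$ ($p{\left(D,X \right)} = X + 1 = 1 + X$)
$c{\left(w \right)} = 5 + w^{2}$ ($c{\left(w \right)} = w \left(w + 0\right) + 5 = w w + 5 = w^{2} + 5 = 5 + w^{2}$)
$Q{\left(v,z \right)} = -240$ ($Q{\left(v,z \right)} = - 8 \left(5 + \left(-5\right)^{2}\right) = - 8 \left(5 + 25\right) = \left(-8\right) 30 = -240$)
$Q{\left(-1855,p{\left(-10,-32 \right)} \right)} - 3243316 = -240 - 3243316 = -3243556$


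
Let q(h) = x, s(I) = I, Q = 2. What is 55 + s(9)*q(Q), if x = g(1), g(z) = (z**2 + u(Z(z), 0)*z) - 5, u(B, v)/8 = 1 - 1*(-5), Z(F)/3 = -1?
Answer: 451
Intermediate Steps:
Z(F) = -3 (Z(F) = 3*(-1) = -3)
u(B, v) = 48 (u(B, v) = 8*(1 - 1*(-5)) = 8*(1 + 5) = 8*6 = 48)
g(z) = -5 + z**2 + 48*z (g(z) = (z**2 + 48*z) - 5 = -5 + z**2 + 48*z)
x = 44 (x = -5 + 1**2 + 48*1 = -5 + 1 + 48 = 44)
q(h) = 44
55 + s(9)*q(Q) = 55 + 9*44 = 55 + 396 = 451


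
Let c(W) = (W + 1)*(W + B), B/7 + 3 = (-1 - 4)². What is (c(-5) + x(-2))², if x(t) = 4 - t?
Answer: 348100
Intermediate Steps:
B = 154 (B = -21 + 7*(-1 - 4)² = -21 + 7*(-5)² = -21 + 7*25 = -21 + 175 = 154)
c(W) = (1 + W)*(154 + W) (c(W) = (W + 1)*(W + 154) = (1 + W)*(154 + W))
(c(-5) + x(-2))² = ((154 + (-5)² + 155*(-5)) + (4 - 1*(-2)))² = ((154 + 25 - 775) + (4 + 2))² = (-596 + 6)² = (-590)² = 348100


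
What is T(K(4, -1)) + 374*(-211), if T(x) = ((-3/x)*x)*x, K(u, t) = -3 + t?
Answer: -78902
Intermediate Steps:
T(x) = -3*x
T(K(4, -1)) + 374*(-211) = -3*(-3 - 1) + 374*(-211) = -3*(-4) - 78914 = 12 - 78914 = -78902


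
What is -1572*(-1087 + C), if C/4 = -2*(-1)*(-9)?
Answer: 1821948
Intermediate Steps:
C = -72 (C = 4*(-2*(-1)*(-9)) = 4*(2*(-9)) = 4*(-18) = -72)
-1572*(-1087 + C) = -1572*(-1087 - 72) = -1572*(-1159) = 1821948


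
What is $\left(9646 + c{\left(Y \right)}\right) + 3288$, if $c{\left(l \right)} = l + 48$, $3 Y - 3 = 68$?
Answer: $\frac{39017}{3} \approx 13006.0$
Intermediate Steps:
$Y = \frac{71}{3}$ ($Y = 1 + \frac{1}{3} \cdot 68 = 1 + \frac{68}{3} = \frac{71}{3} \approx 23.667$)
$c{\left(l \right)} = 48 + l$
$\left(9646 + c{\left(Y \right)}\right) + 3288 = \left(9646 + \left(48 + \frac{71}{3}\right)\right) + 3288 = \left(9646 + \frac{215}{3}\right) + 3288 = \frac{29153}{3} + 3288 = \frac{39017}{3}$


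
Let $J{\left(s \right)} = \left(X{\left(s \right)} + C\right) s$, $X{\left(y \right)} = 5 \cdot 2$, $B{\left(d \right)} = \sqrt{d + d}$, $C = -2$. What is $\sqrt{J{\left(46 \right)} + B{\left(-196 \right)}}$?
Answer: $\sqrt{368 + 14 i \sqrt{2}} \approx 19.19 + 0.51586 i$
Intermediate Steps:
$B{\left(d \right)} = \sqrt{2} \sqrt{d}$ ($B{\left(d \right)} = \sqrt{2 d} = \sqrt{2} \sqrt{d}$)
$X{\left(y \right)} = 10$
$J{\left(s \right)} = 8 s$ ($J{\left(s \right)} = \left(10 - 2\right) s = 8 s$)
$\sqrt{J{\left(46 \right)} + B{\left(-196 \right)}} = \sqrt{8 \cdot 46 + \sqrt{2} \sqrt{-196}} = \sqrt{368 + \sqrt{2} \cdot 14 i} = \sqrt{368 + 14 i \sqrt{2}}$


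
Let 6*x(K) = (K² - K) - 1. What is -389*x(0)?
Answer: 389/6 ≈ 64.833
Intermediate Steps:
x(K) = -⅙ - K/6 + K²/6 (x(K) = ((K² - K) - 1)/6 = (-1 + K² - K)/6 = -⅙ - K/6 + K²/6)
-389*x(0) = -389*(-⅙ - ⅙*0 + (⅙)*0²) = -389*(-⅙ + 0 + (⅙)*0) = -389*(-⅙ + 0 + 0) = -389*(-⅙) = 389/6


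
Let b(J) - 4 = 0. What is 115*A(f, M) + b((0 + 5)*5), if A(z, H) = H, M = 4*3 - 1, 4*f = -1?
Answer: 1269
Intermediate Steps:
b(J) = 4 (b(J) = 4 + 0 = 4)
f = -1/4 (f = (1/4)*(-1) = -1/4 ≈ -0.25000)
M = 11 (M = 12 - 1 = 11)
115*A(f, M) + b((0 + 5)*5) = 115*11 + 4 = 1265 + 4 = 1269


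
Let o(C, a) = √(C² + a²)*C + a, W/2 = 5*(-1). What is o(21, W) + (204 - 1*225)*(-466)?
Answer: 9776 + 21*√541 ≈ 10264.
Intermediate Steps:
W = -10 (W = 2*(5*(-1)) = 2*(-5) = -10)
o(C, a) = a + C*√(C² + a²) (o(C, a) = C*√(C² + a²) + a = a + C*√(C² + a²))
o(21, W) + (204 - 1*225)*(-466) = (-10 + 21*√(21² + (-10)²)) + (204 - 1*225)*(-466) = (-10 + 21*√(441 + 100)) + (204 - 225)*(-466) = (-10 + 21*√541) - 21*(-466) = (-10 + 21*√541) + 9786 = 9776 + 21*√541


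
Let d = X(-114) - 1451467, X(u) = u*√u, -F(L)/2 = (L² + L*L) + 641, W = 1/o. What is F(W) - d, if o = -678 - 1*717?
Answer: 2822096264621/1946025 + 114*I*√114 ≈ 1.4502e+6 + 1217.2*I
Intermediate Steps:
o = -1395 (o = -678 - 717 = -1395)
W = -1/1395 (W = 1/(-1395) = -1/1395 ≈ -0.00071685)
F(L) = -1282 - 4*L² (F(L) = -2*((L² + L*L) + 641) = -2*((L² + L²) + 641) = -2*(2*L² + 641) = -2*(641 + 2*L²) = -1282 - 4*L²)
X(u) = u^(3/2)
d = -1451467 - 114*I*√114 (d = (-114)^(3/2) - 1451467 = -114*I*√114 - 1451467 = -1451467 - 114*I*√114 ≈ -1.4515e+6 - 1217.2*I)
F(W) - d = (-1282 - 4*(-1/1395)²) - (-1451467 - 114*I*√114) = (-1282 - 4*1/1946025) + (1451467 + 114*I*√114) = (-1282 - 4/1946025) + (1451467 + 114*I*√114) = -2494804054/1946025 + (1451467 + 114*I*√114) = 2822096264621/1946025 + 114*I*√114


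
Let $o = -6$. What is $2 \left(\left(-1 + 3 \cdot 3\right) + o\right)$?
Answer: $4$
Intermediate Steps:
$2 \left(\left(-1 + 3 \cdot 3\right) + o\right) = 2 \left(\left(-1 + 3 \cdot 3\right) - 6\right) = 2 \left(\left(-1 + 9\right) - 6\right) = 2 \left(8 - 6\right) = 2 \cdot 2 = 4$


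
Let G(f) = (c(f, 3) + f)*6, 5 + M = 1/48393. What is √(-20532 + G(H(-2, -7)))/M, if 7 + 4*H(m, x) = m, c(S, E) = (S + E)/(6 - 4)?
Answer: -338751*I*√1677/483928 ≈ -28.666*I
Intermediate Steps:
c(S, E) = E/2 + S/2 (c(S, E) = (E + S)/2 = (E + S)*(½) = E/2 + S/2)
H(m, x) = -7/4 + m/4
M = -241964/48393 (M = -5 + 1/48393 = -241964/48393 ≈ -5.0000)
G(f) = 9 + 9*f (G(f) = (((½)*3 + f/2) + f)*6 = ((3/2 + f/2) + f)*6 = (3/2 + 3*f/2)*6 = 9 + 9*f)
√(-20532 + G(H(-2, -7)))/M = √(-20532 + (9 + 9*(-7/4 + (¼)*(-2))))/(-241964/48393) = √(-20532 + (9 + 9*(-7/4 - ½)))*(-48393/241964) = √(-20532 + (9 + 9*(-9/4)))*(-48393/241964) = √(-20532 + (9 - 81/4))*(-48393/241964) = √(-20532 - 45/4)*(-48393/241964) = √(-82173/4)*(-48393/241964) = (7*I*√1677/2)*(-48393/241964) = -338751*I*√1677/483928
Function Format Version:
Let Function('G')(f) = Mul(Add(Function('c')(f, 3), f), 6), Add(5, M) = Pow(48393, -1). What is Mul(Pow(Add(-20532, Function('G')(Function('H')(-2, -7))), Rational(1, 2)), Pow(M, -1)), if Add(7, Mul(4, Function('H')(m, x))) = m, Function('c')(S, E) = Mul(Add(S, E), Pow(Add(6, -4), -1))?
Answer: Mul(Rational(-338751, 483928), I, Pow(1677, Rational(1, 2))) ≈ Mul(-28.666, I)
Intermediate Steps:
Function('c')(S, E) = Add(Mul(Rational(1, 2), E), Mul(Rational(1, 2), S)) (Function('c')(S, E) = Mul(Add(E, S), Pow(2, -1)) = Mul(Add(E, S), Rational(1, 2)) = Add(Mul(Rational(1, 2), E), Mul(Rational(1, 2), S)))
Function('H')(m, x) = Add(Rational(-7, 4), Mul(Rational(1, 4), m))
M = Rational(-241964, 48393) (M = Add(-5, Pow(48393, -1)) = Add(-5, Rational(1, 48393)) = Rational(-241964, 48393) ≈ -5.0000)
Function('G')(f) = Add(9, Mul(9, f)) (Function('G')(f) = Mul(Add(Add(Mul(Rational(1, 2), 3), Mul(Rational(1, 2), f)), f), 6) = Mul(Add(Add(Rational(3, 2), Mul(Rational(1, 2), f)), f), 6) = Mul(Add(Rational(3, 2), Mul(Rational(3, 2), f)), 6) = Add(9, Mul(9, f)))
Mul(Pow(Add(-20532, Function('G')(Function('H')(-2, -7))), Rational(1, 2)), Pow(M, -1)) = Mul(Pow(Add(-20532, Add(9, Mul(9, Add(Rational(-7, 4), Mul(Rational(1, 4), -2))))), Rational(1, 2)), Pow(Rational(-241964, 48393), -1)) = Mul(Pow(Add(-20532, Add(9, Mul(9, Add(Rational(-7, 4), Rational(-1, 2))))), Rational(1, 2)), Rational(-48393, 241964)) = Mul(Pow(Add(-20532, Add(9, Mul(9, Rational(-9, 4)))), Rational(1, 2)), Rational(-48393, 241964)) = Mul(Pow(Add(-20532, Add(9, Rational(-81, 4))), Rational(1, 2)), Rational(-48393, 241964)) = Mul(Pow(Add(-20532, Rational(-45, 4)), Rational(1, 2)), Rational(-48393, 241964)) = Mul(Pow(Rational(-82173, 4), Rational(1, 2)), Rational(-48393, 241964)) = Mul(Mul(Rational(7, 2), I, Pow(1677, Rational(1, 2))), Rational(-48393, 241964)) = Mul(Rational(-338751, 483928), I, Pow(1677, Rational(1, 2)))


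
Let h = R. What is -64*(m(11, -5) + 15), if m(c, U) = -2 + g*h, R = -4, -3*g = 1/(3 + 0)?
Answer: -7744/9 ≈ -860.44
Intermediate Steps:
g = -⅑ (g = -1/(3*(3 + 0)) = -⅓/3 = -⅓*⅓ = -⅑ ≈ -0.11111)
h = -4
m(c, U) = -14/9 (m(c, U) = -2 - ⅑*(-4) = -2 + 4/9 = -14/9)
-64*(m(11, -5) + 15) = -64*(-14/9 + 15) = -64*121/9 = -7744/9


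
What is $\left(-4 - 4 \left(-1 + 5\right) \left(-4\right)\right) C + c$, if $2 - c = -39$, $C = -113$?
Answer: $-6739$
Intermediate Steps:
$c = 41$ ($c = 2 - -39 = 2 + 39 = 41$)
$\left(-4 - 4 \left(-1 + 5\right) \left(-4\right)\right) C + c = \left(-4 - 4 \left(-1 + 5\right) \left(-4\right)\right) \left(-113\right) + 41 = \left(-4 - 4 \cdot 4 \left(-4\right)\right) \left(-113\right) + 41 = \left(-4 - -64\right) \left(-113\right) + 41 = \left(-4 + 64\right) \left(-113\right) + 41 = 60 \left(-113\right) + 41 = -6780 + 41 = -6739$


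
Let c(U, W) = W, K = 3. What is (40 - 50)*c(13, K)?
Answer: -30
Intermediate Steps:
(40 - 50)*c(13, K) = (40 - 50)*3 = -10*3 = -30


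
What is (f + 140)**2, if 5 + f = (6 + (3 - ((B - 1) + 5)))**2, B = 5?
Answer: 18225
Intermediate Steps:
f = -5 (f = -5 + (6 + (3 - ((5 - 1) + 5)))**2 = -5 + (6 + (3 - (4 + 5)))**2 = -5 + (6 + (3 - 1*9))**2 = -5 + (6 + (3 - 9))**2 = -5 + (6 - 6)**2 = -5 + 0**2 = -5 + 0 = -5)
(f + 140)**2 = (-5 + 140)**2 = 135**2 = 18225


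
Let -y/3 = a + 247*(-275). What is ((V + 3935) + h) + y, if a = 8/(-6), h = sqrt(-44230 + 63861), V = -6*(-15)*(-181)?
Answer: 191424 + sqrt(19631) ≈ 1.9156e+5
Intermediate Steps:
V = -16290 (V = 90*(-181) = -16290)
h = sqrt(19631) ≈ 140.11
a = -4/3 (a = 8*(-1/6) = -4/3 ≈ -1.3333)
y = 203779 (y = -3*(-4/3 + 247*(-275)) = -3*(-4/3 - 67925) = -3*(-203779/3) = 203779)
((V + 3935) + h) + y = ((-16290 + 3935) + sqrt(19631)) + 203779 = (-12355 + sqrt(19631)) + 203779 = 191424 + sqrt(19631)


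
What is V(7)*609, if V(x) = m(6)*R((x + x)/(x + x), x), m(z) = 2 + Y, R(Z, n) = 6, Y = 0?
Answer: 7308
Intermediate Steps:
m(z) = 2 (m(z) = 2 + 0 = 2)
V(x) = 12 (V(x) = 2*6 = 12)
V(7)*609 = 12*609 = 7308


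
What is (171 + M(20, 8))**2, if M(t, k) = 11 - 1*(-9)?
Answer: 36481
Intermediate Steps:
M(t, k) = 20 (M(t, k) = 11 + 9 = 20)
(171 + M(20, 8))**2 = (171 + 20)**2 = 191**2 = 36481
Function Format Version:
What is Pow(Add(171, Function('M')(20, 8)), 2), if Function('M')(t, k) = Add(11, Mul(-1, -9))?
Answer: 36481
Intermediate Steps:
Function('M')(t, k) = 20 (Function('M')(t, k) = Add(11, 9) = 20)
Pow(Add(171, Function('M')(20, 8)), 2) = Pow(Add(171, 20), 2) = Pow(191, 2) = 36481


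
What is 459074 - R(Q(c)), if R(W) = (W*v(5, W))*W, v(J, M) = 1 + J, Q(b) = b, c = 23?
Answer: 455900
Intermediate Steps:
R(W) = 6*W² (R(W) = (W*(1 + 5))*W = (W*6)*W = (6*W)*W = 6*W²)
459074 - R(Q(c)) = 459074 - 6*23² = 459074 - 6*529 = 459074 - 1*3174 = 459074 - 3174 = 455900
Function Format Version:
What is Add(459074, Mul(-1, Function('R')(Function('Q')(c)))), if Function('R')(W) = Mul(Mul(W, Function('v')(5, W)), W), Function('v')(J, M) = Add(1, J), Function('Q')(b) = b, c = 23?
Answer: 455900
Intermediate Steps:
Function('R')(W) = Mul(6, Pow(W, 2)) (Function('R')(W) = Mul(Mul(W, Add(1, 5)), W) = Mul(Mul(W, 6), W) = Mul(Mul(6, W), W) = Mul(6, Pow(W, 2)))
Add(459074, Mul(-1, Function('R')(Function('Q')(c)))) = Add(459074, Mul(-1, Mul(6, Pow(23, 2)))) = Add(459074, Mul(-1, Mul(6, 529))) = Add(459074, Mul(-1, 3174)) = Add(459074, -3174) = 455900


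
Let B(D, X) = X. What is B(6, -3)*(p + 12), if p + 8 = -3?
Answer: -3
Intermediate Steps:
p = -11 (p = -8 - 3 = -11)
B(6, -3)*(p + 12) = -3*(-11 + 12) = -3*1 = -3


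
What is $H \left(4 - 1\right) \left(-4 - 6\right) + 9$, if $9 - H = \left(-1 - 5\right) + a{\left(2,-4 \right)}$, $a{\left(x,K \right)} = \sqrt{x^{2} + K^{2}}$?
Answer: $-441 + 60 \sqrt{5} \approx -306.84$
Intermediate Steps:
$a{\left(x,K \right)} = \sqrt{K^{2} + x^{2}}$
$H = 15 - 2 \sqrt{5}$ ($H = 9 - \left(\left(-1 - 5\right) + \sqrt{\left(-4\right)^{2} + 2^{2}}\right) = 9 - \left(-6 + \sqrt{16 + 4}\right) = 9 - \left(-6 + \sqrt{20}\right) = 9 - \left(-6 + 2 \sqrt{5}\right) = 9 + \left(6 - 2 \sqrt{5}\right) = 15 - 2 \sqrt{5} \approx 10.528$)
$H \left(4 - 1\right) \left(-4 - 6\right) + 9 = \left(15 - 2 \sqrt{5}\right) \left(4 - 1\right) \left(-4 - 6\right) + 9 = \left(15 - 2 \sqrt{5}\right) 3 \left(-10\right) + 9 = \left(15 - 2 \sqrt{5}\right) \left(-30\right) + 9 = \left(-450 + 60 \sqrt{5}\right) + 9 = -441 + 60 \sqrt{5}$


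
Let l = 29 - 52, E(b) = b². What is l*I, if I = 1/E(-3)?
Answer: -23/9 ≈ -2.5556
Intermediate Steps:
I = ⅑ (I = 1/((-3)²) = 1/9 = ⅑ ≈ 0.11111)
l = -23
l*I = -23*⅑ = -23/9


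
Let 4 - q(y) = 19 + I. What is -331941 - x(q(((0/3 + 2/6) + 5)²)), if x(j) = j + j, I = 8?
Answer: -331895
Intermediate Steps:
q(y) = -23 (q(y) = 4 - (19 + 8) = 4 - 1*27 = 4 - 27 = -23)
x(j) = 2*j
-331941 - x(q(((0/3 + 2/6) + 5)²)) = -331941 - 2*(-23) = -331941 - 1*(-46) = -331941 + 46 = -331895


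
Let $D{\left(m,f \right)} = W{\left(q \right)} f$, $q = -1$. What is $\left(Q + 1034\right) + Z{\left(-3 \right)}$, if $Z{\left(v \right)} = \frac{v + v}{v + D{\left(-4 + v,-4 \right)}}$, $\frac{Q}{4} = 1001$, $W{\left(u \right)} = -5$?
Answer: $\frac{85640}{17} \approx 5037.6$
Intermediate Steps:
$D{\left(m,f \right)} = - 5 f$
$Q = 4004$ ($Q = 4 \cdot 1001 = 4004$)
$Z{\left(v \right)} = \frac{2 v}{20 + v}$ ($Z{\left(v \right)} = \frac{v + v}{v - -20} = \frac{2 v}{v + 20} = \frac{2 v}{20 + v}$)
$\left(Q + 1034\right) + Z{\left(-3 \right)} = \left(4004 + 1034\right) + 2 \left(-3\right) \frac{1}{20 - 3} = 5038 + 2 \left(-3\right) \frac{1}{17} = 5038 - \frac{6}{17} = \frac{85640}{17}$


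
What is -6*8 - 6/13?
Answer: -630/13 ≈ -48.462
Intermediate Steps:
-6*8 - 6/13 = -48 - 6*1/13 = -48 - 6/13 = -630/13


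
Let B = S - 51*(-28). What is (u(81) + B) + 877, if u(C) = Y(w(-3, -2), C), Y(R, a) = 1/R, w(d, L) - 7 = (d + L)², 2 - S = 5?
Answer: 73665/32 ≈ 2302.0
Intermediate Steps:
S = -3 (S = 2 - 1*5 = 2 - 5 = -3)
w(d, L) = 7 + (L + d)² (w(d, L) = 7 + (d + L)² = 7 + (L + d)²)
B = 1425 (B = -3 - 51*(-28) = -3 + 1428 = 1425)
u(C) = 1/32 (u(C) = 1/(7 + (-2 - 3)²) = 1/(7 + (-5)²) = 1/(7 + 25) = 1/32)
(u(81) + B) + 877 = (1/32 + 1425) + 877 = 45601/32 + 877 = 73665/32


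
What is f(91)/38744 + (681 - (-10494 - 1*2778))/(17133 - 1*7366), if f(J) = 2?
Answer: 270307283/189206324 ≈ 1.4286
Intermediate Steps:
f(91)/38744 + (681 - (-10494 - 1*2778))/(17133 - 1*7366) = 2/38744 + (681 - (-10494 - 1*2778))/(17133 - 1*7366) = 2*(1/38744) + (681 - (-10494 - 2778))/(17133 - 7366) = 1/19372 + (681 - 1*(-13272))/9767 = 1/19372 + (681 + 13272)*(1/9767) = 1/19372 + 13953*(1/9767) = 1/19372 + 13953/9767 = 270307283/189206324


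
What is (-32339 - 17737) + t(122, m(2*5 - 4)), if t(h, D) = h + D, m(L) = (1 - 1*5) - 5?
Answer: -49963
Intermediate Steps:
m(L) = -9 (m(L) = (1 - 5) - 5 = -4 - 5 = -9)
t(h, D) = D + h
(-32339 - 17737) + t(122, m(2*5 - 4)) = (-32339 - 17737) + (-9 + 122) = -50076 + 113 = -49963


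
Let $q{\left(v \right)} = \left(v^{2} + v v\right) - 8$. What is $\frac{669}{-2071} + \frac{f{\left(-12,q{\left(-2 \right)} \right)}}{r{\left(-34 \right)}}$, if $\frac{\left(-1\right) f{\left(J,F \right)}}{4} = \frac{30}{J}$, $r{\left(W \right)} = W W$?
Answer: $- \frac{376327}{1197038} \approx -0.31438$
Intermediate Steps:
$r{\left(W \right)} = W^{2}$
$q{\left(v \right)} = -8 + 2 v^{2}$ ($q{\left(v \right)} = \left(v^{2} + v^{2}\right) - 8 = 2 v^{2} - 8 = -8 + 2 v^{2}$)
$f{\left(J,F \right)} = - \frac{120}{J}$ ($f{\left(J,F \right)} = - 4 \frac{30}{J} = - \frac{120}{J}$)
$\frac{669}{-2071} + \frac{f{\left(-12,q{\left(-2 \right)} \right)}}{r{\left(-34 \right)}} = \frac{669}{-2071} + \frac{\left(-120\right) \frac{1}{-12}}{\left(-34\right)^{2}} = 669 \left(- \frac{1}{2071}\right) + \frac{\left(-120\right) \left(- \frac{1}{12}\right)}{1156} = - \frac{669}{2071} + 10 \cdot \frac{1}{1156} = - \frac{669}{2071} + \frac{5}{578} = - \frac{376327}{1197038}$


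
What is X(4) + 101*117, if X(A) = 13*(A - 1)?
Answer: 11856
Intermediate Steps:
X(A) = -13 + 13*A (X(A) = 13*(-1 + A) = -13 + 13*A)
X(4) + 101*117 = (-13 + 13*4) + 101*117 = (-13 + 52) + 11817 = 39 + 11817 = 11856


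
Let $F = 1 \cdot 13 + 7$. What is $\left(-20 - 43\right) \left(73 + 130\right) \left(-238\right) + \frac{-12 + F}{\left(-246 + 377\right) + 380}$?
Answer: $\frac{1555372610}{511} \approx 3.0438 \cdot 10^{6}$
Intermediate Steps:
$F = 20$ ($F = 13 + 7 = 20$)
$\left(-20 - 43\right) \left(73 + 130\right) \left(-238\right) + \frac{-12 + F}{\left(-246 + 377\right) + 380} = \left(-20 - 43\right) \left(73 + 130\right) \left(-238\right) + \frac{-12 + 20}{\left(-246 + 377\right) + 380} = \left(-63\right) 203 \left(-238\right) + \frac{8}{131 + 380} = \left(-12789\right) \left(-238\right) + \frac{8}{511} = 3043782 + 8 \cdot \frac{1}{511} = 3043782 + \frac{8}{511} = \frac{1555372610}{511}$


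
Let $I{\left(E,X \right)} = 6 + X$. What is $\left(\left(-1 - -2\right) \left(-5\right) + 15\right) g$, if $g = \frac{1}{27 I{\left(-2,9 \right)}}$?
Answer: $\frac{2}{81} \approx 0.024691$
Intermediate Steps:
$g = \frac{1}{405}$ ($g = \frac{1}{27 \left(6 + 9\right)} = \frac{1}{27 \cdot 15} = \frac{1}{27} \cdot \frac{1}{15} = \frac{1}{405} \approx 0.0024691$)
$\left(\left(-1 - -2\right) \left(-5\right) + 15\right) g = \left(\left(-1 - -2\right) \left(-5\right) + 15\right) \frac{1}{405} = \left(\left(-1 + 2\right) \left(-5\right) + 15\right) \frac{1}{405} = \left(1 \left(-5\right) + 15\right) \frac{1}{405} = \left(-5 + 15\right) \frac{1}{405} = 10 \cdot \frac{1}{405} = \frac{2}{81}$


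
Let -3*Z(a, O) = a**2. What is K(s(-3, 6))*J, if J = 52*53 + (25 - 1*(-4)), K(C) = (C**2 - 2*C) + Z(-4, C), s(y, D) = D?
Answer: 155960/3 ≈ 51987.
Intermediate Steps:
Z(a, O) = -a**2/3
K(C) = -16/3 + C**2 - 2*C (K(C) = (C**2 - 2*C) - 1/3*(-4)**2 = (C**2 - 2*C) - 1/3*16 = (C**2 - 2*C) - 16/3 = -16/3 + C**2 - 2*C)
J = 2785 (J = 2756 + (25 + 4) = 2756 + 29 = 2785)
K(s(-3, 6))*J = (-16/3 + 6**2 - 2*6)*2785 = (-16/3 + 36 - 12)*2785 = (56/3)*2785 = 155960/3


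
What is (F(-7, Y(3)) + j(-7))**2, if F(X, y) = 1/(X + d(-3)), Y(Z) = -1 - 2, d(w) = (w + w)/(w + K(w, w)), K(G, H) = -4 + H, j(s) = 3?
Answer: 8281/1024 ≈ 8.0869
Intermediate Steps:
d(w) = 2*w/(-4 + 2*w) (d(w) = (w + w)/(w + (-4 + w)) = (2*w)/(-4 + 2*w) = 2*w/(-4 + 2*w))
Y(Z) = -3
F(X, y) = 1/(3/5 + X) (F(X, y) = 1/(X - 3/(-2 - 3)) = 1/(X - 3/(-5)) = 1/(X - 3*(-1/5)) = 1/(X + 3/5) = 1/(3/5 + X))
(F(-7, Y(3)) + j(-7))**2 = (5/(3 + 5*(-7)) + 3)**2 = (5/(3 - 35) + 3)**2 = (5/(-32) + 3)**2 = (5*(-1/32) + 3)**2 = (-5/32 + 3)**2 = (91/32)**2 = 8281/1024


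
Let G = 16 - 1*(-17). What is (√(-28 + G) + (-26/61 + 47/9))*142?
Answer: 373886/549 + 142*√5 ≈ 998.55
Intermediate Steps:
G = 33 (G = 16 + 17 = 33)
(√(-28 + G) + (-26/61 + 47/9))*142 = (√(-28 + 33) + (-26/61 + 47/9))*142 = (√5 + (-26*1/61 + 47*(⅑)))*142 = (√5 + (-26/61 + 47/9))*142 = (√5 + 2633/549)*142 = (2633/549 + √5)*142 = 373886/549 + 142*√5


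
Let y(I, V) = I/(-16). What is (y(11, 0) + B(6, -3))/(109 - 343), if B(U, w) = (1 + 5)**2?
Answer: -565/3744 ≈ -0.15091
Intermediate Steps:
y(I, V) = -I/16 (y(I, V) = I*(-1/16) = -I/16)
B(U, w) = 36 (B(U, w) = 6**2 = 36)
(y(11, 0) + B(6, -3))/(109 - 343) = (-1/16*11 + 36)/(109 - 343) = (-11/16 + 36)/(-234) = (565/16)*(-1/234) = -565/3744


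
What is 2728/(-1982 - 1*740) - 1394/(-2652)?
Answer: -50591/106158 ≈ -0.47656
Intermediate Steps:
2728/(-1982 - 1*740) - 1394/(-2652) = 2728/(-1982 - 740) - 1394*(-1/2652) = 2728/(-2722) + 41/78 = 2728*(-1/2722) + 41/78 = -1364/1361 + 41/78 = -50591/106158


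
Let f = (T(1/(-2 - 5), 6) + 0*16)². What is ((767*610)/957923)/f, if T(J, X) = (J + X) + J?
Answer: 2292563/153267680 ≈ 0.014958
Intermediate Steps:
T(J, X) = X + 2*J
f = 1600/49 (f = ((6 + 2/(-2 - 5)) + 0*16)² = ((6 + 2/(-7)) + 0)² = ((6 + 2*(-⅐)) + 0)² = ((6 - 2/7) + 0)² = (40/7 + 0)² = (40/7)² = 1600/49 ≈ 32.653)
((767*610)/957923)/f = ((767*610)/957923)/(1600/49) = (467870*(1/957923))*(49/1600) = (467870/957923)*(49/1600) = 2292563/153267680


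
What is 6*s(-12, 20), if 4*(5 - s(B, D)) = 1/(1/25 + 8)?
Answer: 3995/134 ≈ 29.813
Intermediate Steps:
s(B, D) = 3995/804 (s(B, D) = 5 - 1/(4*(1/25 + 8)) = 5 - 1/(4*201/25) = 5 - ¼*25/201 = 5 - 25/804 = 3995/804)
6*s(-12, 20) = 6*(3995/804) = 3995/134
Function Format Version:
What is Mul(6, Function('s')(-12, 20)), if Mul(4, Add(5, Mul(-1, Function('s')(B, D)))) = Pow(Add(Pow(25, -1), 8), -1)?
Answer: Rational(3995, 134) ≈ 29.813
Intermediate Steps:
Function('s')(B, D) = Rational(3995, 804) (Function('s')(B, D) = Add(5, Mul(Rational(-1, 4), Pow(Add(Pow(25, -1), 8), -1))) = Add(5, Mul(Rational(-1, 4), Pow(Add(Rational(1, 25), 8), -1))) = Add(5, Mul(Rational(-1, 4), Pow(Rational(201, 25), -1))) = Add(5, Mul(Rational(-1, 4), Rational(25, 201))) = Add(5, Rational(-25, 804)) = Rational(3995, 804))
Mul(6, Function('s')(-12, 20)) = Mul(6, Rational(3995, 804)) = Rational(3995, 134)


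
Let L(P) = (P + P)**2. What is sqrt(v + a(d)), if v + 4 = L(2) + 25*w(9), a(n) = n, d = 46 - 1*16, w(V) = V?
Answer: sqrt(267) ≈ 16.340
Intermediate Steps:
d = 30 (d = 46 - 16 = 30)
L(P) = 4*P**2 (L(P) = (2*P)**2 = 4*P**2)
v = 237 (v = -4 + (4*2**2 + 25*9) = -4 + (4*4 + 225) = -4 + (16 + 225) = -4 + 241 = 237)
sqrt(v + a(d)) = sqrt(237 + 30) = sqrt(267)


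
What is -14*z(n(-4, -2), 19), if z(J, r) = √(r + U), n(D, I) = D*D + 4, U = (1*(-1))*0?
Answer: -14*√19 ≈ -61.025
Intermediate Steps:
U = 0 (U = -1*0 = 0)
n(D, I) = 4 + D² (n(D, I) = D² + 4 = 4 + D²)
z(J, r) = √r (z(J, r) = √(r + 0) = √r)
-14*z(n(-4, -2), 19) = -14*√19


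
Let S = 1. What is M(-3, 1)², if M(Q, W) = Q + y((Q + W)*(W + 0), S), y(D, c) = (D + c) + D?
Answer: 36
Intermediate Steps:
y(D, c) = c + 2*D
M(Q, W) = 1 + Q + 2*W*(Q + W) (M(Q, W) = Q + (1 + 2*((Q + W)*(W + 0))) = Q + (1 + 2*((Q + W)*W)) = Q + (1 + 2*(W*(Q + W))) = Q + (1 + 2*W*(Q + W)) = 1 + Q + 2*W*(Q + W))
M(-3, 1)² = (1 - 3 + 2*1*(-3 + 1))² = (1 - 3 + 2*1*(-2))² = (1 - 3 - 4)² = (-6)² = 36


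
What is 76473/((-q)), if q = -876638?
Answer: 76473/876638 ≈ 0.087234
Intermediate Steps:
76473/((-q)) = 76473/((-1*(-876638))) = 76473/876638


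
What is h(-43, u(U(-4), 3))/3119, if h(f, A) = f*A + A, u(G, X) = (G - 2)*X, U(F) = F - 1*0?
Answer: 756/3119 ≈ 0.24239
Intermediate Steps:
U(F) = F (U(F) = F + 0 = F)
u(G, X) = X*(-2 + G) (u(G, X) = (-2 + G)*X = X*(-2 + G))
h(f, A) = A + A*f (h(f, A) = A*f + A = A + A*f)
h(-43, u(U(-4), 3))/3119 = ((3*(-2 - 4))*(1 - 43))/3119 = ((3*(-6))*(-42))*(1/3119) = -18*(-42)*(1/3119) = 756*(1/3119) = 756/3119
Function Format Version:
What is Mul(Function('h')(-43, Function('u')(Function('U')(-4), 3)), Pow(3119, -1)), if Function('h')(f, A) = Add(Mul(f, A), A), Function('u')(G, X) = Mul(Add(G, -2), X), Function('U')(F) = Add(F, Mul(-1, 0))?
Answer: Rational(756, 3119) ≈ 0.24239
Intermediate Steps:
Function('U')(F) = F (Function('U')(F) = Add(F, 0) = F)
Function('u')(G, X) = Mul(X, Add(-2, G)) (Function('u')(G, X) = Mul(Add(-2, G), X) = Mul(X, Add(-2, G)))
Function('h')(f, A) = Add(A, Mul(A, f)) (Function('h')(f, A) = Add(Mul(A, f), A) = Add(A, Mul(A, f)))
Mul(Function('h')(-43, Function('u')(Function('U')(-4), 3)), Pow(3119, -1)) = Mul(Mul(Mul(3, Add(-2, -4)), Add(1, -43)), Pow(3119, -1)) = Mul(Mul(Mul(3, -6), -42), Rational(1, 3119)) = Mul(Mul(-18, -42), Rational(1, 3119)) = Mul(756, Rational(1, 3119)) = Rational(756, 3119)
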